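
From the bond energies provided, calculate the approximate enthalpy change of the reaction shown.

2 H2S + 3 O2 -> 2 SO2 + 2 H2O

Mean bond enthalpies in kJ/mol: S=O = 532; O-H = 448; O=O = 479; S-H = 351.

Bonds broken (reactants):
  O=O: 3 × 479 = 1437
  S-H: 4 × 351 = 1404
  Σ(broken) = 2841 kJ
Bonds formed (products):
  O-H: 4 × 448 = 1792
  S=O: 4 × 532 = 2128
  Σ(formed) = 3920 kJ
ΔH = Σ(broken) − Σ(formed) = 2841 − 3920 = −1079 kJ

ΔH ≈ −1079 kJ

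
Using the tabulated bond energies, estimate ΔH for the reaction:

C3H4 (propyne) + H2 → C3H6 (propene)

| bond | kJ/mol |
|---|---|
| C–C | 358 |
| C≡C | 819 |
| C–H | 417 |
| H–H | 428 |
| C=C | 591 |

ΔH ≈ −178 kJ

Bonds broken (reactants):
  C≡C: 1 × 819 = 819
  C–C: 1 × 358 = 358
  C–H: 4 × 417 = 1668
  H–H: 1 × 428 = 428
  Σ(broken) = 3273 kJ
Bonds formed (products):
  C–C: 1 × 358 = 358
  C–H: 6 × 417 = 2502
  C=C: 1 × 591 = 591
  Σ(formed) = 3451 kJ
ΔH = Σ(broken) − Σ(formed) = 3273 − 3451 = −178 kJ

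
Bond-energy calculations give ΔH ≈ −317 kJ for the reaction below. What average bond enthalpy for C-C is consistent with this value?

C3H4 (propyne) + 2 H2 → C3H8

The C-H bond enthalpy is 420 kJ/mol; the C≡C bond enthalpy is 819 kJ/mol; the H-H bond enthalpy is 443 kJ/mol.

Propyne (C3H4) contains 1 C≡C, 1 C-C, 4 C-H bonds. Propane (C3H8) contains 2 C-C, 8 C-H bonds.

D(C-C) ≈ 342 kJ/mol

Let D be the C-C bond energy.
Σ(broken) = 1×819 + 1×D + 4×420 + 2×443 = 3385 + D
Σ(formed) = 2×D + 8×420 = 3360 + 2D
ΔH = Σ(broken) − Σ(formed) = (3385 + D) − (3360 + 2D) = +25 − D
Setting this equal to −317 kJ gives D = 342 kJ/mol.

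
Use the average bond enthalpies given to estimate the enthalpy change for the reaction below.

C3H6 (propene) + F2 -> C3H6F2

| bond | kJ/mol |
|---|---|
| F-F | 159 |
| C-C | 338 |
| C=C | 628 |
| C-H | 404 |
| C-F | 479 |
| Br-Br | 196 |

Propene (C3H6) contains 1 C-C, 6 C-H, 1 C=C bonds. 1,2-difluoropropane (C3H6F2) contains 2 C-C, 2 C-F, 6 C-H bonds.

ΔH ≈ −509 kJ

Bonds broken (reactants):
  C-C: 1 × 338 = 338
  C-H: 6 × 404 = 2424
  C=C: 1 × 628 = 628
  F-F: 1 × 159 = 159
  Σ(broken) = 3549 kJ
Bonds formed (products):
  C-C: 2 × 338 = 676
  C-F: 2 × 479 = 958
  C-H: 6 × 404 = 2424
  Σ(formed) = 4058 kJ
ΔH = Σ(broken) − Σ(formed) = 3549 − 4058 = −509 kJ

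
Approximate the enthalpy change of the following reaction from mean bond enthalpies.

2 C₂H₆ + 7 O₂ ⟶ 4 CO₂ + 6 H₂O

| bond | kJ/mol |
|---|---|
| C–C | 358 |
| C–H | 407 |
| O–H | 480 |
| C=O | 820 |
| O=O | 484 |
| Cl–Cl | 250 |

ΔH ≈ −3332 kJ

Bonds broken (reactants):
  C–C: 2 × 358 = 716
  C–H: 12 × 407 = 4884
  O=O: 7 × 484 = 3388
  Σ(broken) = 8988 kJ
Bonds formed (products):
  C=O: 8 × 820 = 6560
  O–H: 12 × 480 = 5760
  Σ(formed) = 12320 kJ
ΔH = Σ(broken) − Σ(formed) = 8988 − 12320 = −3332 kJ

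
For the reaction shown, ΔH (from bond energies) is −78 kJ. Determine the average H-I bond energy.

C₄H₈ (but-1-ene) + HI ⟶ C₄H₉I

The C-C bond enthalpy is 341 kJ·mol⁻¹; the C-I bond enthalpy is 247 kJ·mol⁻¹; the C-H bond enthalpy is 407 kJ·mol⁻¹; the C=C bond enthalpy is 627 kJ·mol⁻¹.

Let D be the H-I bond energy.
Σ(broken) = 2×341 + 8×407 + 1×627 + 1×D = 4565 + D
Σ(formed) = 3×341 + 9×407 + 1×247 = 4933
ΔH = Σ(broken) − Σ(formed) = (4565 + D) − (4933) = −368 + D
Setting this equal to −78 kJ gives D = 290 kJ/mol.

D(H-I) ≈ 290 kJ/mol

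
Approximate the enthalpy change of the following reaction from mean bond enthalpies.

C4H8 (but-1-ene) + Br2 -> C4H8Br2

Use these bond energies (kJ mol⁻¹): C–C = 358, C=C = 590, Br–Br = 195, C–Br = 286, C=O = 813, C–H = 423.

Bonds broken (reactants):
  Br–Br: 1 × 195 = 195
  C–C: 2 × 358 = 716
  C–H: 8 × 423 = 3384
  C=C: 1 × 590 = 590
  Σ(broken) = 4885 kJ
Bonds formed (products):
  C–Br: 2 × 286 = 572
  C–C: 3 × 358 = 1074
  C–H: 8 × 423 = 3384
  Σ(formed) = 5030 kJ
ΔH = Σ(broken) − Σ(formed) = 4885 − 5030 = −145 kJ

ΔH ≈ −145 kJ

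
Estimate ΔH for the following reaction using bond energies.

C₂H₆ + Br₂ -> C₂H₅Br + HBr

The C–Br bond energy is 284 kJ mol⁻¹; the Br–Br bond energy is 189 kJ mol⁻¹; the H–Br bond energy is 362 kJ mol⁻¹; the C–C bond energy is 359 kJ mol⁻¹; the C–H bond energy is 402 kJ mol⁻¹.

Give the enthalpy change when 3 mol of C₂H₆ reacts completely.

Bonds broken (reactants):
  Br–Br: 1 × 189 = 189
  C–C: 1 × 359 = 359
  C–H: 6 × 402 = 2412
  Σ(broken) = 2960 kJ
Bonds formed (products):
  C–Br: 1 × 284 = 284
  C–C: 1 × 359 = 359
  C–H: 5 × 402 = 2010
  H–Br: 1 × 362 = 362
  Σ(formed) = 3015 kJ
ΔH = Σ(broken) − Σ(formed) = 2960 − 3015 = −55 kJ
For 3× the reaction as written: 3 × (−55) = −165 kJ

ΔH = −165 kJ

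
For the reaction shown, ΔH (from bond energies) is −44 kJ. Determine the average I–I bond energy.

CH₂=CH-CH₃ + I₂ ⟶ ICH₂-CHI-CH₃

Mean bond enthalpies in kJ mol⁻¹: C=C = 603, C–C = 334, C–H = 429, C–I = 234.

Let D be the I–I bond energy.
Σ(broken) = 1×334 + 6×429 + 1×603 + 1×D = 3511 + D
Σ(formed) = 2×334 + 6×429 + 2×234 = 3710
ΔH = Σ(broken) − Σ(formed) = (3511 + D) − (3710) = −199 + D
Setting this equal to −44 kJ gives D = 155 kJ/mol.

D(I–I) ≈ 155 kJ/mol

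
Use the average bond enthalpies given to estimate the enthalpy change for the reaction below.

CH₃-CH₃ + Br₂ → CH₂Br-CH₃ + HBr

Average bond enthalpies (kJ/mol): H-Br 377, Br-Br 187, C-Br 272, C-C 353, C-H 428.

Bonds broken (reactants):
  Br-Br: 1 × 187 = 187
  C-C: 1 × 353 = 353
  C-H: 6 × 428 = 2568
  Σ(broken) = 3108 kJ
Bonds formed (products):
  C-Br: 1 × 272 = 272
  C-C: 1 × 353 = 353
  C-H: 5 × 428 = 2140
  H-Br: 1 × 377 = 377
  Σ(formed) = 3142 kJ
ΔH = Σ(broken) − Σ(formed) = 3108 − 3142 = −34 kJ

ΔH ≈ −34 kJ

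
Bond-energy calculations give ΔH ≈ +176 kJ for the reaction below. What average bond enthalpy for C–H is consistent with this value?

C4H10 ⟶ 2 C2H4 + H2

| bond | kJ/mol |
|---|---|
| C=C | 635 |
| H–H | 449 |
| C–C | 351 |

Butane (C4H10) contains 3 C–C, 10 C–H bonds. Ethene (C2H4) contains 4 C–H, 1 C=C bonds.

D(C–H) ≈ 421 kJ/mol

Let D be the C–H bond energy.
Σ(broken) = 3×351 + 10×D = 1053 + 10D
Σ(formed) = 8×D + 2×635 + 1×449 = 1719 + 8D
ΔH = Σ(broken) − Σ(formed) = (1053 + 10D) − (1719 + 8D) = −666 + 2D
Setting this equal to +176 kJ gives 2D = 842, so D = 421 kJ/mol.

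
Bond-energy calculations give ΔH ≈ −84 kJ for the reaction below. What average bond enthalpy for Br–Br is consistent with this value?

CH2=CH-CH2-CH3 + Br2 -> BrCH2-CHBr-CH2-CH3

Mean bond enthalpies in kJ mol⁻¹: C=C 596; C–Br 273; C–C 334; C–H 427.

Let D be the Br–Br bond energy.
Σ(broken) = 1×D + 2×334 + 8×427 + 1×596 = 4680 + D
Σ(formed) = 2×273 + 3×334 + 8×427 = 4964
ΔH = Σ(broken) − Σ(formed) = (4680 + D) − (4964) = −284 + D
Setting this equal to −84 kJ gives D = 200 kJ/mol.

D(Br–Br) ≈ 200 kJ/mol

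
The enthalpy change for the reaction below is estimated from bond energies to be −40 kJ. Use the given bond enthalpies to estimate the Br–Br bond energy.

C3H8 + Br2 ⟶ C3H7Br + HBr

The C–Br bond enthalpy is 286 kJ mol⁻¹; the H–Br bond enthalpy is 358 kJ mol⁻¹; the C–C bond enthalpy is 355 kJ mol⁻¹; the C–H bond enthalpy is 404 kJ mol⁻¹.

Let D be the Br–Br bond energy.
Σ(broken) = 1×D + 2×355 + 8×404 = 3942 + D
Σ(formed) = 1×286 + 2×355 + 7×404 + 1×358 = 4182
ΔH = Σ(broken) − Σ(formed) = (3942 + D) − (4182) = −240 + D
Setting this equal to −40 kJ gives D = 200 kJ/mol.

D(Br–Br) ≈ 200 kJ/mol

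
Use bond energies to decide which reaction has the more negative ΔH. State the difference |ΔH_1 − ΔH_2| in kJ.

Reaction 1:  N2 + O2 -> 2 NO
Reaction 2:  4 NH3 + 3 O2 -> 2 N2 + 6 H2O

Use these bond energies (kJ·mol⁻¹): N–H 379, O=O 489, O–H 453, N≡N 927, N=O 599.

Reaction 2, by 1493 kJ

Reaction 1:
  Bonds broken (reactants):
    N≡N: 1 × 927 = 927
    O=O: 1 × 489 = 489
    Σ(broken) = 1416 kJ
  Bonds formed (products):
    N=O: 2 × 599 = 1198
    Σ(formed) = 1198 kJ
  ΔH_1 = 1416 − 1198 = +218 kJ
Reaction 2:
  Bonds broken (reactants):
    N–H: 12 × 379 = 4548
    O=O: 3 × 489 = 1467
    Σ(broken) = 6015 kJ
  Bonds formed (products):
    N≡N: 2 × 927 = 1854
    O–H: 12 × 453 = 5436
    Σ(formed) = 7290 kJ
  ΔH_2 = 6015 − 7290 = −1275 kJ
ΔH_1 − ΔH_2 = +1493 kJ, so reaction 2 has the more negative ΔH; |ΔH_1 − ΔH_2| = 1493 kJ.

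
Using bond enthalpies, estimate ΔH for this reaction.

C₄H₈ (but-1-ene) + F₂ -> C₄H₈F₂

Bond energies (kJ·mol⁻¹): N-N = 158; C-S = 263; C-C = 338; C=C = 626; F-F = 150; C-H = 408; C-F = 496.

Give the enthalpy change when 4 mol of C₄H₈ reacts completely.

ΔH = −2216 kJ

Bonds broken (reactants):
  C-C: 2 × 338 = 676
  C-H: 8 × 408 = 3264
  C=C: 1 × 626 = 626
  F-F: 1 × 150 = 150
  Σ(broken) = 4716 kJ
Bonds formed (products):
  C-C: 3 × 338 = 1014
  C-F: 2 × 496 = 992
  C-H: 8 × 408 = 3264
  Σ(formed) = 5270 kJ
ΔH = Σ(broken) − Σ(formed) = 4716 − 5270 = −554 kJ
For 4× the reaction as written: 4 × (−554) = −2216 kJ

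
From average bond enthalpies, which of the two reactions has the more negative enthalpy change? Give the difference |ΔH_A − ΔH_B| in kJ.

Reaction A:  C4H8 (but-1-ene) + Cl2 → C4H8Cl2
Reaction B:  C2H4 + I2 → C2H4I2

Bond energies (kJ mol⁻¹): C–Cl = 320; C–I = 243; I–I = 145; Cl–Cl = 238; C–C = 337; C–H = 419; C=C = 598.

Reaction A:
  Bonds broken (reactants):
    C–C: 2 × 337 = 674
    C–H: 8 × 419 = 3352
    C=C: 1 × 598 = 598
    Cl–Cl: 1 × 238 = 238
    Σ(broken) = 4862 kJ
  Bonds formed (products):
    C–C: 3 × 337 = 1011
    C–Cl: 2 × 320 = 640
    C–H: 8 × 419 = 3352
    Σ(formed) = 5003 kJ
  ΔH_A = 4862 − 5003 = −141 kJ
Reaction B:
  Bonds broken (reactants):
    C–H: 4 × 419 = 1676
    C=C: 1 × 598 = 598
    I–I: 1 × 145 = 145
    Σ(broken) = 2419 kJ
  Bonds formed (products):
    C–C: 1 × 337 = 337
    C–H: 4 × 419 = 1676
    C–I: 2 × 243 = 486
    Σ(formed) = 2499 kJ
  ΔH_B = 2419 − 2499 = −80 kJ
ΔH_A − ΔH_B = −61 kJ, so reaction A has the more negative ΔH; |ΔH_A − ΔH_B| = 61 kJ.

Reaction A, by 61 kJ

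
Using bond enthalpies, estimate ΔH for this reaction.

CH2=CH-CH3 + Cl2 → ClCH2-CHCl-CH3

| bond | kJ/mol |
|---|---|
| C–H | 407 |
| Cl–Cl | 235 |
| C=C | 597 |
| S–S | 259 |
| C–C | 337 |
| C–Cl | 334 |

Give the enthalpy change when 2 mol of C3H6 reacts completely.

Bonds broken (reactants):
  C–C: 1 × 337 = 337
  C–H: 6 × 407 = 2442
  C=C: 1 × 597 = 597
  Cl–Cl: 1 × 235 = 235
  Σ(broken) = 3611 kJ
Bonds formed (products):
  C–C: 2 × 337 = 674
  C–Cl: 2 × 334 = 668
  C–H: 6 × 407 = 2442
  Σ(formed) = 3784 kJ
ΔH = Σ(broken) − Σ(formed) = 3611 − 3784 = −173 kJ
For 2× the reaction as written: 2 × (−173) = −346 kJ

ΔH = −346 kJ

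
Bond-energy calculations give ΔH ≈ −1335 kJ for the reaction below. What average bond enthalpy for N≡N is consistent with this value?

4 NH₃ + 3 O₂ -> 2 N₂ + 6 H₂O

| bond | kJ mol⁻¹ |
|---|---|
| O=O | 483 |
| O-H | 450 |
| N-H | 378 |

Let D be the N≡N bond energy.
Σ(broken) = 12×378 + 3×483 = 5985
Σ(formed) = 2×D + 12×450 = 5400 + 2D
ΔH = Σ(broken) − Σ(formed) = (5985) − (5400 + 2D) = +585 − 2D
Setting this equal to −1335 kJ gives 2D = 1920, so D = 960 kJ/mol.

D(N≡N) ≈ 960 kJ/mol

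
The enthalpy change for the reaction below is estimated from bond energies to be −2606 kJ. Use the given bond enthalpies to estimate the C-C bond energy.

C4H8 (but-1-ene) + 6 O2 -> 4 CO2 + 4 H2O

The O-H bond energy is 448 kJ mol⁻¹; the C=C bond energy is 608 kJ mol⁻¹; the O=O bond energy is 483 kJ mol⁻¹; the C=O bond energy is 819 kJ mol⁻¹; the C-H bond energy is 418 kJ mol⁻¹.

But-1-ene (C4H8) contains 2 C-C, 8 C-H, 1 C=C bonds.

D(C-C) ≈ 340 kJ/mol

Let D be the C-C bond energy.
Σ(broken) = 2×D + 8×418 + 1×608 + 6×483 = 6850 + 2D
Σ(formed) = 8×819 + 8×448 = 10136
ΔH = Σ(broken) − Σ(formed) = (6850 + 2D) − (10136) = −3286 + 2D
Setting this equal to −2606 kJ gives 2D = 680, so D = 340 kJ/mol.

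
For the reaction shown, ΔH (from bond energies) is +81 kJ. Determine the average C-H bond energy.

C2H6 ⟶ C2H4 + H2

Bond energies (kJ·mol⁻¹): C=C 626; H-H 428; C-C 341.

D(C-H) ≈ 397 kJ/mol

Let D be the C-H bond energy.
Σ(broken) = 1×341 + 6×D = 341 + 6D
Σ(formed) = 4×D + 1×626 + 1×428 = 1054 + 4D
ΔH = Σ(broken) − Σ(formed) = (341 + 6D) − (1054 + 4D) = −713 + 2D
Setting this equal to +81 kJ gives 2D = 794, so D = 397 kJ/mol.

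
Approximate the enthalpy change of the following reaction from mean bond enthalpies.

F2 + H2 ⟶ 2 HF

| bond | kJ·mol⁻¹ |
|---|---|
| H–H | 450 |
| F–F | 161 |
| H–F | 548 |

ΔH ≈ −485 kJ

Bonds broken (reactants):
  F–F: 1 × 161 = 161
  H–H: 1 × 450 = 450
  Σ(broken) = 611 kJ
Bonds formed (products):
  H–F: 2 × 548 = 1096
  Σ(formed) = 1096 kJ
ΔH = Σ(broken) − Σ(formed) = 611 − 1096 = −485 kJ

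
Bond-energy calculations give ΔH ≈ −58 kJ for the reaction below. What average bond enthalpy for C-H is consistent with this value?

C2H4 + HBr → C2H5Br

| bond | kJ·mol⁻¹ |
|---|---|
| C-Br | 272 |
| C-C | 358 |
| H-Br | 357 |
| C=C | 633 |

Let D be the C-H bond energy.
Σ(broken) = 4×D + 1×633 + 1×357 = 990 + 4D
Σ(formed) = 1×272 + 1×358 + 5×D = 630 + 5D
ΔH = Σ(broken) − Σ(formed) = (990 + 4D) − (630 + 5D) = +360 − D
Setting this equal to −58 kJ gives D = 418 kJ/mol.

D(C-H) ≈ 418 kJ/mol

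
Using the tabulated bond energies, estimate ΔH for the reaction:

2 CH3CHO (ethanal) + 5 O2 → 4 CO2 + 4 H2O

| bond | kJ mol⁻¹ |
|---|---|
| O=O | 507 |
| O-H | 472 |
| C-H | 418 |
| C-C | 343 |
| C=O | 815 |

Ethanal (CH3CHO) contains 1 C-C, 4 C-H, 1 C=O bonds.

ΔH ≈ −2101 kJ

Bonds broken (reactants):
  C-C: 2 × 343 = 686
  C-H: 8 × 418 = 3344
  C=O: 2 × 815 = 1630
  O=O: 5 × 507 = 2535
  Σ(broken) = 8195 kJ
Bonds formed (products):
  C=O: 8 × 815 = 6520
  O-H: 8 × 472 = 3776
  Σ(formed) = 10296 kJ
ΔH = Σ(broken) − Σ(formed) = 8195 − 10296 = −2101 kJ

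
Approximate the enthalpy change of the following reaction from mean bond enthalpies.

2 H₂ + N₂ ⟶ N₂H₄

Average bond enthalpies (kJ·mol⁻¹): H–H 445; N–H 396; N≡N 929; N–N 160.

ΔH ≈ +75 kJ

Bonds broken (reactants):
  H–H: 2 × 445 = 890
  N≡N: 1 × 929 = 929
  Σ(broken) = 1819 kJ
Bonds formed (products):
  N–H: 4 × 396 = 1584
  N–N: 1 × 160 = 160
  Σ(formed) = 1744 kJ
ΔH = Σ(broken) − Σ(formed) = 1819 − 1744 = +75 kJ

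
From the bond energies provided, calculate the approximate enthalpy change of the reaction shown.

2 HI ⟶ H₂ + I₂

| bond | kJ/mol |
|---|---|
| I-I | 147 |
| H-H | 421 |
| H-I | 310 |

Bonds broken (reactants):
  H-I: 2 × 310 = 620
  Σ(broken) = 620 kJ
Bonds formed (products):
  H-H: 1 × 421 = 421
  I-I: 1 × 147 = 147
  Σ(formed) = 568 kJ
ΔH = Σ(broken) − Σ(formed) = 620 − 568 = +52 kJ

ΔH ≈ +52 kJ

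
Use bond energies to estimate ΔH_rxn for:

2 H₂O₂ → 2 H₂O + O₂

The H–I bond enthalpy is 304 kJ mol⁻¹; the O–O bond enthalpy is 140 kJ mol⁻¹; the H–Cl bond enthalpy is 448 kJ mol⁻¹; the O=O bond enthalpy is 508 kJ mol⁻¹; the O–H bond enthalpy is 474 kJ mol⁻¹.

ΔH ≈ −228 kJ

Bonds broken (reactants):
  O–H: 4 × 474 = 1896
  O–O: 2 × 140 = 280
  Σ(broken) = 2176 kJ
Bonds formed (products):
  O–H: 4 × 474 = 1896
  O=O: 1 × 508 = 508
  Σ(formed) = 2404 kJ
ΔH = Σ(broken) − Σ(formed) = 2176 − 2404 = −228 kJ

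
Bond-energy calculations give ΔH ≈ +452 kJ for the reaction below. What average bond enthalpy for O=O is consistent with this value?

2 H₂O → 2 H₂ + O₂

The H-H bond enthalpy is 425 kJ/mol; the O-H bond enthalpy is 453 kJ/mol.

Let D be the O=O bond energy.
Σ(broken) = 4×453 = 1812
Σ(formed) = 2×425 + 1×D = 850 + D
ΔH = Σ(broken) − Σ(formed) = (1812) − (850 + D) = +962 − D
Setting this equal to +452 kJ gives D = 510 kJ/mol.

D(O=O) ≈ 510 kJ/mol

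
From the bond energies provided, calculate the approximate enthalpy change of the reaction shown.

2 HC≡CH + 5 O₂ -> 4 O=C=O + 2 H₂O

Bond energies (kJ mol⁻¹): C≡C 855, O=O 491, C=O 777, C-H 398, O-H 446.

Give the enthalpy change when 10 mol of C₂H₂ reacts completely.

ΔH = −11215 kJ

Bonds broken (reactants):
  C≡C: 2 × 855 = 1710
  C-H: 4 × 398 = 1592
  O=O: 5 × 491 = 2455
  Σ(broken) = 5757 kJ
Bonds formed (products):
  C=O: 8 × 777 = 6216
  O-H: 4 × 446 = 1784
  Σ(formed) = 8000 kJ
ΔH = Σ(broken) − Σ(formed) = 5757 − 8000 = −2243 kJ
For 5× the reaction as written: 5 × (−2243) = −11215 kJ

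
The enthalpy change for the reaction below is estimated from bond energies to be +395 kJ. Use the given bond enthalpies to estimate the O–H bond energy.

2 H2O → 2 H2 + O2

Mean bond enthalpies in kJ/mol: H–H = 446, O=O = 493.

D(O–H) ≈ 445 kJ/mol

Let D be the O–H bond energy.
Σ(broken) = 4×D = 4D
Σ(formed) = 2×446 + 1×493 = 1385
ΔH = Σ(broken) − Σ(formed) = (4D) − (1385) = −1385 + 4D
Setting this equal to +395 kJ gives 4D = 1780, so D = 445 kJ/mol.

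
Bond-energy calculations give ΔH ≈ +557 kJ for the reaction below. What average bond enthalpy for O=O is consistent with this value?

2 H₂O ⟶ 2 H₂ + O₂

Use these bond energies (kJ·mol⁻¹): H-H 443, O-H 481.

Let D be the O=O bond energy.
Σ(broken) = 4×481 = 1924
Σ(formed) = 2×443 + 1×D = 886 + D
ΔH = Σ(broken) − Σ(formed) = (1924) − (886 + D) = +1038 − D
Setting this equal to +557 kJ gives D = 481 kJ/mol.

D(O=O) ≈ 481 kJ/mol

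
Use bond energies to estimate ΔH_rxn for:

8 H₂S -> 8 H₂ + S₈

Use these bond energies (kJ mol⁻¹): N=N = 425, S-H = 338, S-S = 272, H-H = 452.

Bonds broken (reactants):
  S-H: 16 × 338 = 5408
  Σ(broken) = 5408 kJ
Bonds formed (products):
  H-H: 8 × 452 = 3616
  S-S: 8 × 272 = 2176
  Σ(formed) = 5792 kJ
ΔH = Σ(broken) − Σ(formed) = 5408 − 5792 = −384 kJ

ΔH ≈ −384 kJ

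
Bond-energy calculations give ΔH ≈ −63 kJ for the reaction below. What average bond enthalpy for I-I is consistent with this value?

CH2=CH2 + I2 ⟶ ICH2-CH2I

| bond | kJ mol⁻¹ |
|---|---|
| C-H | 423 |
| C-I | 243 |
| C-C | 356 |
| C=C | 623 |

Let D be the I-I bond energy.
Σ(broken) = 4×423 + 1×623 + 1×D = 2315 + D
Σ(formed) = 1×356 + 4×423 + 2×243 = 2534
ΔH = Σ(broken) − Σ(formed) = (2315 + D) − (2534) = −219 + D
Setting this equal to −63 kJ gives D = 156 kJ/mol.

D(I-I) ≈ 156 kJ/mol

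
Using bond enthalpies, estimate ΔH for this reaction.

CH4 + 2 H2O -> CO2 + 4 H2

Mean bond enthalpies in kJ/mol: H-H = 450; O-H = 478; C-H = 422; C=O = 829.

Bonds broken (reactants):
  C-H: 4 × 422 = 1688
  O-H: 4 × 478 = 1912
  Σ(broken) = 3600 kJ
Bonds formed (products):
  C=O: 2 × 829 = 1658
  H-H: 4 × 450 = 1800
  Σ(formed) = 3458 kJ
ΔH = Σ(broken) − Σ(formed) = 3600 − 3458 = +142 kJ

ΔH ≈ +142 kJ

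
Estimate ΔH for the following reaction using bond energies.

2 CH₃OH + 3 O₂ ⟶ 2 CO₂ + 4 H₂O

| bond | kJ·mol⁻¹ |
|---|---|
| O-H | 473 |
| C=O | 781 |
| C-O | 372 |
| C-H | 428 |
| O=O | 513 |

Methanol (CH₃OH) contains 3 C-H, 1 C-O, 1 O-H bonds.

ΔH ≈ −1111 kJ

Bonds broken (reactants):
  C-H: 6 × 428 = 2568
  C-O: 2 × 372 = 744
  O-H: 2 × 473 = 946
  O=O: 3 × 513 = 1539
  Σ(broken) = 5797 kJ
Bonds formed (products):
  C=O: 4 × 781 = 3124
  O-H: 8 × 473 = 3784
  Σ(formed) = 6908 kJ
ΔH = Σ(broken) − Σ(formed) = 5797 − 6908 = −1111 kJ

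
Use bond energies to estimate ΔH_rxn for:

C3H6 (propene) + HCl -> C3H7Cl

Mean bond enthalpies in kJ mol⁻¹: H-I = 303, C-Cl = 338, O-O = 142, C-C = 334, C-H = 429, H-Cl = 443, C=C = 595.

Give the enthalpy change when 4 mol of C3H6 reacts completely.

ΔH = −252 kJ

Bonds broken (reactants):
  C-C: 1 × 334 = 334
  C-H: 6 × 429 = 2574
  C=C: 1 × 595 = 595
  H-Cl: 1 × 443 = 443
  Σ(broken) = 3946 kJ
Bonds formed (products):
  C-C: 2 × 334 = 668
  C-Cl: 1 × 338 = 338
  C-H: 7 × 429 = 3003
  Σ(formed) = 4009 kJ
ΔH = Σ(broken) − Σ(formed) = 3946 − 4009 = −63 kJ
For 4× the reaction as written: 4 × (−63) = −252 kJ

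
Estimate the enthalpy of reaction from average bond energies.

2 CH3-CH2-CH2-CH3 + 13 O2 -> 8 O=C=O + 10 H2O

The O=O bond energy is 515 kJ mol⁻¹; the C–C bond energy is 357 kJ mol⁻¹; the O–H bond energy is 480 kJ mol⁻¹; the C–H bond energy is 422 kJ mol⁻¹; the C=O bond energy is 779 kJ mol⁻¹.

ΔH ≈ −4787 kJ

Bonds broken (reactants):
  C–C: 6 × 357 = 2142
  C–H: 20 × 422 = 8440
  O=O: 13 × 515 = 6695
  Σ(broken) = 17277 kJ
Bonds formed (products):
  C=O: 16 × 779 = 12464
  O–H: 20 × 480 = 9600
  Σ(formed) = 22064 kJ
ΔH = Σ(broken) − Σ(formed) = 17277 − 22064 = −4787 kJ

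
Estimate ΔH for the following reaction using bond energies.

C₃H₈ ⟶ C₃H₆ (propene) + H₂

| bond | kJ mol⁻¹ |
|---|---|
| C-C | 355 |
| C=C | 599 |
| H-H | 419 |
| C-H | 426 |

Bonds broken (reactants):
  C-C: 2 × 355 = 710
  C-H: 8 × 426 = 3408
  Σ(broken) = 4118 kJ
Bonds formed (products):
  C-C: 1 × 355 = 355
  C-H: 6 × 426 = 2556
  C=C: 1 × 599 = 599
  H-H: 1 × 419 = 419
  Σ(formed) = 3929 kJ
ΔH = Σ(broken) − Σ(formed) = 4118 − 3929 = +189 kJ

ΔH ≈ +189 kJ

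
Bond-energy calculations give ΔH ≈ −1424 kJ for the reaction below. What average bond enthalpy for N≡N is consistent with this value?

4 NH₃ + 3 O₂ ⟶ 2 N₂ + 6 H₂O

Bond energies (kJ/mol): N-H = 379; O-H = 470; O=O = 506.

D(N≡N) ≈ 925 kJ/mol

Let D be the N≡N bond energy.
Σ(broken) = 12×379 + 3×506 = 6066
Σ(formed) = 2×D + 12×470 = 5640 + 2D
ΔH = Σ(broken) − Σ(formed) = (6066) − (5640 + 2D) = +426 − 2D
Setting this equal to −1424 kJ gives 2D = 1850, so D = 925 kJ/mol.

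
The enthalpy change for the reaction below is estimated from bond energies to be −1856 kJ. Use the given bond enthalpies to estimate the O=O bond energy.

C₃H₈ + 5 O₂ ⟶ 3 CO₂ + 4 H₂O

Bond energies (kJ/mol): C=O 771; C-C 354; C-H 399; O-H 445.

Let D be the O=O bond energy.
Σ(broken) = 2×354 + 8×399 + 5×D = 3900 + 5D
Σ(formed) = 6×771 + 8×445 = 8186
ΔH = Σ(broken) − Σ(formed) = (3900 + 5D) − (8186) = −4286 + 5D
Setting this equal to −1856 kJ gives 5D = 2430, so D = 486 kJ/mol.

D(O=O) ≈ 486 kJ/mol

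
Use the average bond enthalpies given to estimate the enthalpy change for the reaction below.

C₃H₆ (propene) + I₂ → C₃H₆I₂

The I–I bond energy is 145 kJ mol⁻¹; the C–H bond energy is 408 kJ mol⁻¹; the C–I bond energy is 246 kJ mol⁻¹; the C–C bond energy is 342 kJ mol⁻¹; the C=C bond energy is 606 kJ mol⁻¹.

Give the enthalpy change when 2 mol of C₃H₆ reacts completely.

ΔH = −166 kJ

Bonds broken (reactants):
  C–C: 1 × 342 = 342
  C–H: 6 × 408 = 2448
  C=C: 1 × 606 = 606
  I–I: 1 × 145 = 145
  Σ(broken) = 3541 kJ
Bonds formed (products):
  C–C: 2 × 342 = 684
  C–H: 6 × 408 = 2448
  C–I: 2 × 246 = 492
  Σ(formed) = 3624 kJ
ΔH = Σ(broken) − Σ(formed) = 3541 − 3624 = −83 kJ
For 2× the reaction as written: 2 × (−83) = −166 kJ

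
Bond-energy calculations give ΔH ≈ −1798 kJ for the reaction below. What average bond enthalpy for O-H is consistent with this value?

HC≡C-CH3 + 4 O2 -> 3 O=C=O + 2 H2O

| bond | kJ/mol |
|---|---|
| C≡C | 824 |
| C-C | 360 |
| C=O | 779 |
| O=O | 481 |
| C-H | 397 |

Let D be the O-H bond energy.
Σ(broken) = 1×824 + 1×360 + 4×397 + 4×481 = 4696
Σ(formed) = 6×779 + 4×D = 4674 + 4D
ΔH = Σ(broken) − Σ(formed) = (4696) − (4674 + 4D) = +22 − 4D
Setting this equal to −1798 kJ gives 4D = 1820, so D = 455 kJ/mol.

D(O-H) ≈ 455 kJ/mol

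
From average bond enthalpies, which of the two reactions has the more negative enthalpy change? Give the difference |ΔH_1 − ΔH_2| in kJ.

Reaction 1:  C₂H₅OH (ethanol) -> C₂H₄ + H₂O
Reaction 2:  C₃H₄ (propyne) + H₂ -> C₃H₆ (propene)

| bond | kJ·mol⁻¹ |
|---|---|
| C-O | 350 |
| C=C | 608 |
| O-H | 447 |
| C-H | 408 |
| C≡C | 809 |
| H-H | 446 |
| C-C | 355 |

Reaction 1:
  Bonds broken (reactants):
    C-C: 1 × 355 = 355
    C-H: 5 × 408 = 2040
    C-O: 1 × 350 = 350
    O-H: 1 × 447 = 447
    Σ(broken) = 3192 kJ
  Bonds formed (products):
    C-H: 4 × 408 = 1632
    C=C: 1 × 608 = 608
    O-H: 2 × 447 = 894
    Σ(formed) = 3134 kJ
  ΔH_1 = 3192 − 3134 = +58 kJ
Reaction 2:
  Bonds broken (reactants):
    C≡C: 1 × 809 = 809
    C-C: 1 × 355 = 355
    C-H: 4 × 408 = 1632
    H-H: 1 × 446 = 446
    Σ(broken) = 3242 kJ
  Bonds formed (products):
    C-C: 1 × 355 = 355
    C-H: 6 × 408 = 2448
    C=C: 1 × 608 = 608
    Σ(formed) = 3411 kJ
  ΔH_2 = 3242 − 3411 = −169 kJ
ΔH_1 − ΔH_2 = +227 kJ, so reaction 2 has the more negative ΔH; |ΔH_1 − ΔH_2| = 227 kJ.

Reaction 2, by 227 kJ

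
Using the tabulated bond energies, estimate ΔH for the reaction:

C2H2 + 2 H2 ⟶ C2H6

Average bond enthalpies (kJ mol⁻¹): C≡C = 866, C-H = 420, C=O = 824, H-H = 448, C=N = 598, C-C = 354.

ΔH ≈ −272 kJ

Bonds broken (reactants):
  C≡C: 1 × 866 = 866
  C-H: 2 × 420 = 840
  H-H: 2 × 448 = 896
  Σ(broken) = 2602 kJ
Bonds formed (products):
  C-C: 1 × 354 = 354
  C-H: 6 × 420 = 2520
  Σ(formed) = 2874 kJ
ΔH = Σ(broken) − Σ(formed) = 2602 − 2874 = −272 kJ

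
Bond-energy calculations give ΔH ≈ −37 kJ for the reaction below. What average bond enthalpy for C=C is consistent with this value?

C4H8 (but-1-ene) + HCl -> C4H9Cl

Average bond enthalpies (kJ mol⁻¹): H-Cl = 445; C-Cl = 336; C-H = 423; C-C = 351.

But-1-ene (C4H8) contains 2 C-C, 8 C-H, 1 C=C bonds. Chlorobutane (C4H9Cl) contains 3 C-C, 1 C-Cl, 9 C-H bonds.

Let D be the C=C bond energy.
Σ(broken) = 2×351 + 8×423 + 1×D + 1×445 = 4531 + D
Σ(formed) = 3×351 + 1×336 + 9×423 = 5196
ΔH = Σ(broken) − Σ(formed) = (4531 + D) − (5196) = −665 + D
Setting this equal to −37 kJ gives D = 628 kJ/mol.

D(C=C) ≈ 628 kJ/mol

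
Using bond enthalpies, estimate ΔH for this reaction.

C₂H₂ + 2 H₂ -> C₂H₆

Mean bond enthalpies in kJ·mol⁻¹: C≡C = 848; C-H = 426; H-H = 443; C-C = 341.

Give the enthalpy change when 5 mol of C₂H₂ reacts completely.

Bonds broken (reactants):
  C≡C: 1 × 848 = 848
  C-H: 2 × 426 = 852
  H-H: 2 × 443 = 886
  Σ(broken) = 2586 kJ
Bonds formed (products):
  C-C: 1 × 341 = 341
  C-H: 6 × 426 = 2556
  Σ(formed) = 2897 kJ
ΔH = Σ(broken) − Σ(formed) = 2586 − 2897 = −311 kJ
For 5× the reaction as written: 5 × (−311) = −1555 kJ

ΔH = −1555 kJ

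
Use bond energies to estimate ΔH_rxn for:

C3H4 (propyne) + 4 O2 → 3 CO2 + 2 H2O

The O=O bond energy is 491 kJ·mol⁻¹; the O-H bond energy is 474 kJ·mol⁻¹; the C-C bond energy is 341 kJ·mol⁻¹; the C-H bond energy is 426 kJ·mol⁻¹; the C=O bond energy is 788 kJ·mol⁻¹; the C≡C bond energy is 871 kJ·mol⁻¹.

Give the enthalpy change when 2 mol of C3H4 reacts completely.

Bonds broken (reactants):
  C≡C: 1 × 871 = 871
  C-C: 1 × 341 = 341
  C-H: 4 × 426 = 1704
  O=O: 4 × 491 = 1964
  Σ(broken) = 4880 kJ
Bonds formed (products):
  C=O: 6 × 788 = 4728
  O-H: 4 × 474 = 1896
  Σ(formed) = 6624 kJ
ΔH = Σ(broken) − Σ(formed) = 4880 − 6624 = −1744 kJ
For 2× the reaction as written: 2 × (−1744) = −3488 kJ

ΔH = −3488 kJ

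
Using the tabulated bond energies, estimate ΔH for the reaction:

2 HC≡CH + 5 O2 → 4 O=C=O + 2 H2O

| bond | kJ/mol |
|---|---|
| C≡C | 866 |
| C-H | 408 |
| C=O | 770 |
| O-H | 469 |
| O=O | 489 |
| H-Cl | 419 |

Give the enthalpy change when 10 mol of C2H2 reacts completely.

ΔH = −11135 kJ

Bonds broken (reactants):
  C≡C: 2 × 866 = 1732
  C-H: 4 × 408 = 1632
  O=O: 5 × 489 = 2445
  Σ(broken) = 5809 kJ
Bonds formed (products):
  C=O: 8 × 770 = 6160
  O-H: 4 × 469 = 1876
  Σ(formed) = 8036 kJ
ΔH = Σ(broken) − Σ(formed) = 5809 − 8036 = −2227 kJ
For 5× the reaction as written: 5 × (−2227) = −11135 kJ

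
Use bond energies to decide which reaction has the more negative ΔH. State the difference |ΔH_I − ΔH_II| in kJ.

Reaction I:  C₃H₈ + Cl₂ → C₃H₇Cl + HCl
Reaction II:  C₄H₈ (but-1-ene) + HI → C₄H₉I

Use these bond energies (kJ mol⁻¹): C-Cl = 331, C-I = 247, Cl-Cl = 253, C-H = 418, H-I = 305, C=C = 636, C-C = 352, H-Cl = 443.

Reaction I:
  Bonds broken (reactants):
    C-C: 2 × 352 = 704
    C-H: 8 × 418 = 3344
    Cl-Cl: 1 × 253 = 253
    Σ(broken) = 4301 kJ
  Bonds formed (products):
    C-C: 2 × 352 = 704
    C-Cl: 1 × 331 = 331
    C-H: 7 × 418 = 2926
    H-Cl: 1 × 443 = 443
    Σ(formed) = 4404 kJ
  ΔH_I = 4301 − 4404 = −103 kJ
Reaction II:
  Bonds broken (reactants):
    C-C: 2 × 352 = 704
    C-H: 8 × 418 = 3344
    C=C: 1 × 636 = 636
    H-I: 1 × 305 = 305
    Σ(broken) = 4989 kJ
  Bonds formed (products):
    C-C: 3 × 352 = 1056
    C-H: 9 × 418 = 3762
    C-I: 1 × 247 = 247
    Σ(formed) = 5065 kJ
  ΔH_II = 4989 − 5065 = −76 kJ
ΔH_I − ΔH_II = −27 kJ, so reaction I has the more negative ΔH; |ΔH_I − ΔH_II| = 27 kJ.

Reaction I, by 27 kJ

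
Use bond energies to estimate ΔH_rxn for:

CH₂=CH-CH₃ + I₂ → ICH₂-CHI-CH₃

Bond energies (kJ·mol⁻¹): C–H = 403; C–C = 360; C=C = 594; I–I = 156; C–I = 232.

ΔH ≈ −74 kJ

Bonds broken (reactants):
  C–C: 1 × 360 = 360
  C–H: 6 × 403 = 2418
  C=C: 1 × 594 = 594
  I–I: 1 × 156 = 156
  Σ(broken) = 3528 kJ
Bonds formed (products):
  C–C: 2 × 360 = 720
  C–H: 6 × 403 = 2418
  C–I: 2 × 232 = 464
  Σ(formed) = 3602 kJ
ΔH = Σ(broken) − Σ(formed) = 3528 − 3602 = −74 kJ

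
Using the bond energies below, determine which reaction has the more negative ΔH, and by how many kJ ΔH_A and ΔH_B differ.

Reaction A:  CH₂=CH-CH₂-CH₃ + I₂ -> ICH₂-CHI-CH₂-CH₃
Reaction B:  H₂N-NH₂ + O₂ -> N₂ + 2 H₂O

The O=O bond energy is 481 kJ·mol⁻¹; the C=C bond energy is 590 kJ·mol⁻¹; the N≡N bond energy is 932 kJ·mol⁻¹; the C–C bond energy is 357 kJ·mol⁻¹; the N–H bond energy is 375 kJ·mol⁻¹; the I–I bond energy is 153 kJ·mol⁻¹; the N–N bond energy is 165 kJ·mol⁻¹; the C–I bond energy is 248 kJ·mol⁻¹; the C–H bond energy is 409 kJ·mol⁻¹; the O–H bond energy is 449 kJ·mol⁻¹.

Reaction A:
  Bonds broken (reactants):
    C–C: 2 × 357 = 714
    C–H: 8 × 409 = 3272
    C=C: 1 × 590 = 590
    I–I: 1 × 153 = 153
    Σ(broken) = 4729 kJ
  Bonds formed (products):
    C–C: 3 × 357 = 1071
    C–H: 8 × 409 = 3272
    C–I: 2 × 248 = 496
    Σ(formed) = 4839 kJ
  ΔH_A = 4729 − 4839 = −110 kJ
Reaction B:
  Bonds broken (reactants):
    N–H: 4 × 375 = 1500
    N–N: 1 × 165 = 165
    O=O: 1 × 481 = 481
    Σ(broken) = 2146 kJ
  Bonds formed (products):
    N≡N: 1 × 932 = 932
    O–H: 4 × 449 = 1796
    Σ(formed) = 2728 kJ
  ΔH_B = 2146 − 2728 = −582 kJ
ΔH_A − ΔH_B = +472 kJ, so reaction B has the more negative ΔH; |ΔH_A − ΔH_B| = 472 kJ.

Reaction B, by 472 kJ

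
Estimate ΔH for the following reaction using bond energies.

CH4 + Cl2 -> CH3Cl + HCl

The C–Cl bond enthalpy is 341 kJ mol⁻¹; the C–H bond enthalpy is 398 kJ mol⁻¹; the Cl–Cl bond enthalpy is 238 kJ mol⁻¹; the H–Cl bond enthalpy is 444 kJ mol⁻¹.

Bonds broken (reactants):
  C–H: 4 × 398 = 1592
  Cl–Cl: 1 × 238 = 238
  Σ(broken) = 1830 kJ
Bonds formed (products):
  C–Cl: 1 × 341 = 341
  C–H: 3 × 398 = 1194
  H–Cl: 1 × 444 = 444
  Σ(formed) = 1979 kJ
ΔH = Σ(broken) − Σ(formed) = 1830 − 1979 = −149 kJ

ΔH ≈ −149 kJ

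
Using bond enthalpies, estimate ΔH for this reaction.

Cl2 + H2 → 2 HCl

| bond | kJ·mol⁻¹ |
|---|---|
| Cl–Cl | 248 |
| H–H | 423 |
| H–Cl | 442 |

Bonds broken (reactants):
  Cl–Cl: 1 × 248 = 248
  H–H: 1 × 423 = 423
  Σ(broken) = 671 kJ
Bonds formed (products):
  H–Cl: 2 × 442 = 884
  Σ(formed) = 884 kJ
ΔH = Σ(broken) − Σ(formed) = 671 − 884 = −213 kJ

ΔH ≈ −213 kJ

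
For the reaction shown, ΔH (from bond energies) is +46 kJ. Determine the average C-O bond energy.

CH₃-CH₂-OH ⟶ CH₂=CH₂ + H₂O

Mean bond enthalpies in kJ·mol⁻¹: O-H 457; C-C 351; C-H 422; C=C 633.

Let D be the C-O bond energy.
Σ(broken) = 1×351 + 5×422 + 1×D + 1×457 = 2918 + D
Σ(formed) = 4×422 + 1×633 + 2×457 = 3235
ΔH = Σ(broken) − Σ(formed) = (2918 + D) − (3235) = −317 + D
Setting this equal to +46 kJ gives D = 363 kJ/mol.

D(C-O) ≈ 363 kJ/mol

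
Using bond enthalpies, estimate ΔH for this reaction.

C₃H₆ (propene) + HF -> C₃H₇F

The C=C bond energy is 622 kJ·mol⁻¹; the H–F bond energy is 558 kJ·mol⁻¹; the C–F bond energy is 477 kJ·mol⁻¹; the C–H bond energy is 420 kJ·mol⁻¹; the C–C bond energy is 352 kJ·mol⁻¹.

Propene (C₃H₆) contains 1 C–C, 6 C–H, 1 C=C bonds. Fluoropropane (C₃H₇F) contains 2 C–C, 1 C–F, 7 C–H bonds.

ΔH ≈ −69 kJ

Bonds broken (reactants):
  C–C: 1 × 352 = 352
  C–H: 6 × 420 = 2520
  C=C: 1 × 622 = 622
  H–F: 1 × 558 = 558
  Σ(broken) = 4052 kJ
Bonds formed (products):
  C–C: 2 × 352 = 704
  C–F: 1 × 477 = 477
  C–H: 7 × 420 = 2940
  Σ(formed) = 4121 kJ
ΔH = Σ(broken) − Σ(formed) = 4052 − 4121 = −69 kJ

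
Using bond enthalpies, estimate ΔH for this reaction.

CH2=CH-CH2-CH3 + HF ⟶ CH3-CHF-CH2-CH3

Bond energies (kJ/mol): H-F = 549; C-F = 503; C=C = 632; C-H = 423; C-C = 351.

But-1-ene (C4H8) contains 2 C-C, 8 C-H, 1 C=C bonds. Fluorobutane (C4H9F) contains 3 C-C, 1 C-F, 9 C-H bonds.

ΔH ≈ −96 kJ

Bonds broken (reactants):
  C-C: 2 × 351 = 702
  C-H: 8 × 423 = 3384
  C=C: 1 × 632 = 632
  H-F: 1 × 549 = 549
  Σ(broken) = 5267 kJ
Bonds formed (products):
  C-C: 3 × 351 = 1053
  C-F: 1 × 503 = 503
  C-H: 9 × 423 = 3807
  Σ(formed) = 5363 kJ
ΔH = Σ(broken) − Σ(formed) = 5267 − 5363 = −96 kJ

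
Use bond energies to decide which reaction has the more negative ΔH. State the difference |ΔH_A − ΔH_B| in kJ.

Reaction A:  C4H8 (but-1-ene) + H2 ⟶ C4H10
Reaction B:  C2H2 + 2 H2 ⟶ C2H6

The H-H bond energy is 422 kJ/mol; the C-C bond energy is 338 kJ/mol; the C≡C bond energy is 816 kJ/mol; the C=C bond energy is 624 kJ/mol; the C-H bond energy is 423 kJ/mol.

Reaction A:
  Bonds broken (reactants):
    C-C: 2 × 338 = 676
    C-H: 8 × 423 = 3384
    C=C: 1 × 624 = 624
    H-H: 1 × 422 = 422
    Σ(broken) = 5106 kJ
  Bonds formed (products):
    C-C: 3 × 338 = 1014
    C-H: 10 × 423 = 4230
    Σ(formed) = 5244 kJ
  ΔH_A = 5106 − 5244 = −138 kJ
Reaction B:
  Bonds broken (reactants):
    C≡C: 1 × 816 = 816
    C-H: 2 × 423 = 846
    H-H: 2 × 422 = 844
    Σ(broken) = 2506 kJ
  Bonds formed (products):
    C-C: 1 × 338 = 338
    C-H: 6 × 423 = 2538
    Σ(formed) = 2876 kJ
  ΔH_B = 2506 − 2876 = −370 kJ
ΔH_A − ΔH_B = +232 kJ, so reaction B has the more negative ΔH; |ΔH_A − ΔH_B| = 232 kJ.

Reaction B, by 232 kJ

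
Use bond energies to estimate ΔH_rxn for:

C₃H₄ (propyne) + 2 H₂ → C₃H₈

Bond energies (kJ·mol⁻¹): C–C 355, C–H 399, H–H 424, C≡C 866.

Bonds broken (reactants):
  C≡C: 1 × 866 = 866
  C–C: 1 × 355 = 355
  C–H: 4 × 399 = 1596
  H–H: 2 × 424 = 848
  Σ(broken) = 3665 kJ
Bonds formed (products):
  C–C: 2 × 355 = 710
  C–H: 8 × 399 = 3192
  Σ(formed) = 3902 kJ
ΔH = Σ(broken) − Σ(formed) = 3665 − 3902 = −237 kJ

ΔH ≈ −237 kJ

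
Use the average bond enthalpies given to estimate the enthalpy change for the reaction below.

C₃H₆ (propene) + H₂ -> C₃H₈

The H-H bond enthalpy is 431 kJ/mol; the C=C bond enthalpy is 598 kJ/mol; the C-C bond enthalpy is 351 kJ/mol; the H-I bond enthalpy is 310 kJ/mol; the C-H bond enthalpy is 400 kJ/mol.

Bonds broken (reactants):
  C-C: 1 × 351 = 351
  C-H: 6 × 400 = 2400
  C=C: 1 × 598 = 598
  H-H: 1 × 431 = 431
  Σ(broken) = 3780 kJ
Bonds formed (products):
  C-C: 2 × 351 = 702
  C-H: 8 × 400 = 3200
  Σ(formed) = 3902 kJ
ΔH = Σ(broken) − Σ(formed) = 3780 − 3902 = −122 kJ

ΔH ≈ −122 kJ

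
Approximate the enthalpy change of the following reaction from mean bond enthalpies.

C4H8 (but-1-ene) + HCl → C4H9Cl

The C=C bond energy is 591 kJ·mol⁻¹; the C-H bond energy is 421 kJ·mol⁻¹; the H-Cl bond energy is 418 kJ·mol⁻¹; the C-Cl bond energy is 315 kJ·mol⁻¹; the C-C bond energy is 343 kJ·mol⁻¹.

Bonds broken (reactants):
  C-C: 2 × 343 = 686
  C-H: 8 × 421 = 3368
  C=C: 1 × 591 = 591
  H-Cl: 1 × 418 = 418
  Σ(broken) = 5063 kJ
Bonds formed (products):
  C-C: 3 × 343 = 1029
  C-Cl: 1 × 315 = 315
  C-H: 9 × 421 = 3789
  Σ(formed) = 5133 kJ
ΔH = Σ(broken) − Σ(formed) = 5063 − 5133 = −70 kJ

ΔH ≈ −70 kJ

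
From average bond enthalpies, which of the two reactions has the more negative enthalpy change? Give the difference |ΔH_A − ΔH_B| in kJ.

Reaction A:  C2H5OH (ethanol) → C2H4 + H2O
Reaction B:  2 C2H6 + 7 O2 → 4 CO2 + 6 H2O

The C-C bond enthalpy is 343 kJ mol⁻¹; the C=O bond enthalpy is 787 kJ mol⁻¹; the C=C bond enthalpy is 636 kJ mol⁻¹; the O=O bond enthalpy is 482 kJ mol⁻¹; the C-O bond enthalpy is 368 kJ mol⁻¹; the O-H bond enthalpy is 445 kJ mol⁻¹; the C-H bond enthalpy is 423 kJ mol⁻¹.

Reaction A:
  Bonds broken (reactants):
    C-C: 1 × 343 = 343
    C-H: 5 × 423 = 2115
    C-O: 1 × 368 = 368
    O-H: 1 × 445 = 445
    Σ(broken) = 3271 kJ
  Bonds formed (products):
    C-H: 4 × 423 = 1692
    C=C: 1 × 636 = 636
    O-H: 2 × 445 = 890
    Σ(formed) = 3218 kJ
  ΔH_A = 3271 − 3218 = +53 kJ
Reaction B:
  Bonds broken (reactants):
    C-C: 2 × 343 = 686
    C-H: 12 × 423 = 5076
    O=O: 7 × 482 = 3374
    Σ(broken) = 9136 kJ
  Bonds formed (products):
    C=O: 8 × 787 = 6296
    O-H: 12 × 445 = 5340
    Σ(formed) = 11636 kJ
  ΔH_B = 9136 − 11636 = −2500 kJ
ΔH_A − ΔH_B = +2553 kJ, so reaction B has the more negative ΔH; |ΔH_A − ΔH_B| = 2553 kJ.

Reaction B, by 2553 kJ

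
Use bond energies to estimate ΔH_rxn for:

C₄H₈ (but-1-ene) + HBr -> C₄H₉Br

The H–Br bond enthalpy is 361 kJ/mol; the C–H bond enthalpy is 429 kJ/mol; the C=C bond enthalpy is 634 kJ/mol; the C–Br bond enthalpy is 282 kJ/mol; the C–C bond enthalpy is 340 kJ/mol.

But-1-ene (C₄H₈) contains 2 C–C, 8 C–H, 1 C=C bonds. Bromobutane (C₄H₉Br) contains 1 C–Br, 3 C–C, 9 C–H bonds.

ΔH ≈ −56 kJ

Bonds broken (reactants):
  C–C: 2 × 340 = 680
  C–H: 8 × 429 = 3432
  C=C: 1 × 634 = 634
  H–Br: 1 × 361 = 361
  Σ(broken) = 5107 kJ
Bonds formed (products):
  C–Br: 1 × 282 = 282
  C–C: 3 × 340 = 1020
  C–H: 9 × 429 = 3861
  Σ(formed) = 5163 kJ
ΔH = Σ(broken) − Σ(formed) = 5107 − 5163 = −56 kJ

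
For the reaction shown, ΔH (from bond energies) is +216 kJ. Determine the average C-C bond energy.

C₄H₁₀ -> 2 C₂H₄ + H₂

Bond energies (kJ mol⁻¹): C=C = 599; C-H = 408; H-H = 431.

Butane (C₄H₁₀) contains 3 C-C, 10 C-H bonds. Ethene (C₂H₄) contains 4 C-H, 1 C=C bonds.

D(C-C) ≈ 343 kJ/mol

Let D be the C-C bond energy.
Σ(broken) = 3×D + 10×408 = 4080 + 3D
Σ(formed) = 8×408 + 2×599 + 1×431 = 4893
ΔH = Σ(broken) − Σ(formed) = (4080 + 3D) − (4893) = −813 + 3D
Setting this equal to +216 kJ gives 3D = 1029, so D = 343 kJ/mol.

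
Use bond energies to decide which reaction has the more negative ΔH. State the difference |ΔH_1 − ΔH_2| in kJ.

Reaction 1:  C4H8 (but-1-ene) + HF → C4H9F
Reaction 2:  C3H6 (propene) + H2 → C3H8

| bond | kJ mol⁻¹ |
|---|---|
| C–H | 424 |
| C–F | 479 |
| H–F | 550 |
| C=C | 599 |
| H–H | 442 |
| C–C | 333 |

Reaction 2, by 53 kJ

Reaction 1:
  Bonds broken (reactants):
    C–C: 2 × 333 = 666
    C–H: 8 × 424 = 3392
    C=C: 1 × 599 = 599
    H–F: 1 × 550 = 550
    Σ(broken) = 5207 kJ
  Bonds formed (products):
    C–C: 3 × 333 = 999
    C–F: 1 × 479 = 479
    C–H: 9 × 424 = 3816
    Σ(formed) = 5294 kJ
  ΔH_1 = 5207 − 5294 = −87 kJ
Reaction 2:
  Bonds broken (reactants):
    C–C: 1 × 333 = 333
    C–H: 6 × 424 = 2544
    C=C: 1 × 599 = 599
    H–H: 1 × 442 = 442
    Σ(broken) = 3918 kJ
  Bonds formed (products):
    C–C: 2 × 333 = 666
    C–H: 8 × 424 = 3392
    Σ(formed) = 4058 kJ
  ΔH_2 = 3918 − 4058 = −140 kJ
ΔH_1 − ΔH_2 = +53 kJ, so reaction 2 has the more negative ΔH; |ΔH_1 − ΔH_2| = 53 kJ.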